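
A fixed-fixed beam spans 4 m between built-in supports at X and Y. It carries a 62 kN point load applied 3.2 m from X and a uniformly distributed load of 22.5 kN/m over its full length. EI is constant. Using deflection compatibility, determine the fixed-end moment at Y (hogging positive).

M_Y = 61.74 kN·m

Take the two fixed-end moments M_X, M_Y as redundants; the released structure is the simple span XY.
Simple-span end rotations at X and Y under the given loads:
  at X: point load 62 at a = 3.2: Pab(L + b)/(6LEI) = 31.74/EI
  at Y: point load 62 at a = 3.2: Pab(L + a)/(6LEI) = 47.62/EI
  at X: UDL 22.5: wL³/(24EI) = 60/EI
  at Y: UDL 22.5: wL³/(24EI) = 60/EI
  θ_X0 = 91.74/EI,  θ_Y0 = 107.6/EI
Flexibility coefficients: a unit moment at one end gives L/(3EI) there and L/(6EI) at the far end, so f₁₁ = f₂₂ = 1.333/EI and f₁₂ = f₂₁ = 0.6667/EI.
Compatibility — zero rotation at each built-in end:
  1.333 M_X + 0.6667 M_Y = 91.74
  0.6667 M_X + 1.333 M_Y = 107.6
Solving the pair gives M_X = 37.94 kN·m and M_Y = 61.74 kN·m (hogging).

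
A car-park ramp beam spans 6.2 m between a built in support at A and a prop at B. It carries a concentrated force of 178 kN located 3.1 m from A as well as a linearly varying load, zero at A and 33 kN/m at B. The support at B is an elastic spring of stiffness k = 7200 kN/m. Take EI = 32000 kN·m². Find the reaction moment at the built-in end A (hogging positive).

Take the reaction at B as the redundant and release it; the primary structure is a cantilever fixed at A.
Deflection at B on the released cantilever, summing each load's contribution:
  point load 178 at a = 3.1: Pa²(3L − a)/(6EI) = 4419/EI
  triangular load, peak 33 at the free end: 11w₀L⁴/(120EI) = 4470/EI
  δ_0 = 8889/EI
Flexibility coefficient — unit upward force at B: δ_{BB} = L³/(3EI) = 79.44/EI.
With EI = 32000 kN·m²: δ_0 = 0.27778 m and δ_{BB} = 0.002483 m/kN.
Compatibility — the spring shortens by R_B/k under the reaction it provides: δ_0 − R_B·δ_{BB} = R_B/k. With 1/k = 0.000139 m/kN, R_B = δ_0 / (δ_{BB} + 1/k) = 0.27778 / (0.002483 + 0.000139) = 106 kN.
Moment equilibrium about A: M_A = Σ(load moments about A) − R_B·L = 974.6 − 106×6.2 = 317.7 kN·m.

M_A = 317.7 kN·m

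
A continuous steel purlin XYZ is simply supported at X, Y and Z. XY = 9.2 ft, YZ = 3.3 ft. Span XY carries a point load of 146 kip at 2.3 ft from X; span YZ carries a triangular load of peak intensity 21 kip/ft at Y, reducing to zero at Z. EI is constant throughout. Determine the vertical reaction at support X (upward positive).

Take M_Y as the redundant. Released structure: two simple spans XY and YZ with a hinge at Y.
Rotations at Y on the released spans (each span's end-slope, ×1/EI):
  span XY: point load 146 at a = 2.3: Pab(L + a)/(6LEI) = 482.7/EI
  span YZ: triangular load, peak 21: w₀L³/(45EI) = 16.77/EI
  relative rotation θ_0 = (482.7 + 16.77)/EI = 499.5/EI
A unit hogging moment at Y produces rotation L₁/(3EI) + L₂/(3EI) = 4.167/EI.
Slope continuity at Y: θ_0 = M_Y·4.167/EI, so M_Y = 499.5/4.167 = 119.9 kip·ft (hogging).
Span XY, ΣM about X with M_Y applied at Y: R_Y^{XY}·9.2 = 335.8 + 119.9, so R_Y^{XY} = 49.53 kip and R_X = 146 − 49.53 = 96.47 kip.

R_X = 96.47 kip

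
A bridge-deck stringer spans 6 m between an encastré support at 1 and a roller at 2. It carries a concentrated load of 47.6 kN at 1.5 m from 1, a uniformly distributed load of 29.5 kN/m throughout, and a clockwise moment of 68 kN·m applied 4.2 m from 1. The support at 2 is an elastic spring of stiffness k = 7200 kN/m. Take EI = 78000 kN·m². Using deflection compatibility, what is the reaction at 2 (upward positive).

R_2 = 74.7 kN

Remove the prop at 2; the released (primary) structure is a cantilever built in at 1.
Downward deflection at the released point 2 due to the loads:
  point load 47.6 at a = 1.5: Pa²(3L − a)/(6EI) = 294.5/EI
  UDL 29.5: wL⁴/(8EI) = 4779/EI
  clockwise couple 68 at a = 4.2: M₀a(2L − a)/(2EI) = 1114/EI
  δ_0 = 6187/EI
Tip deflection under a unit load at 2: L³/(3EI) = 72/EI.
With EI = 78000 kN·m²: δ_0 = 0.079325 m and δ_{22} = 0.000923 m/kN.
Compatibility — the spring shortens by R_2/k under the reaction it provides: δ_0 − R_2·δ_{22} = R_2/k. With 1/k = 0.000139 m/kN, R_2 = δ_0 / (δ_{22} + 1/k) = 0.079325 / (0.000923 + 0.000139) = 74.7 kN.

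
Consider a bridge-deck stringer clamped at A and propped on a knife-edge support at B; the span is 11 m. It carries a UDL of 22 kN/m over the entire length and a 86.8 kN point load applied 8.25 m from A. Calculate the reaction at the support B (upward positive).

R_B = 145.7 kN

Choose R_B as the redundant. The primary structure is the cantilever fixed at A.
Deflection at B on the released cantilever, summing each load's contribution:
  UDL 22: wL⁴/(8EI) = 40263/EI
  point load 86.8 at a = 8.25: Pa²(3L − a)/(6EI) = 24370/EI
  δ_0 = 64633/EI
Tip deflection under a unit load at B: L³/(3EI) = 443.7/EI.
The prop prevents deflection at B: R_B = δ_0/δ_{BB} = 64633/443.7 = 145.7 kN.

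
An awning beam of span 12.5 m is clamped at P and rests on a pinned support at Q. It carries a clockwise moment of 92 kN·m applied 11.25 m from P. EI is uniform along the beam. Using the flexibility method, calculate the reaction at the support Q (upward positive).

R_Q = 10.93 kN

Take the reaction at Q as the redundant and release it; the primary structure is a cantilever fixed at P.
Free-end deflection of the primary structure under the applied loading (downward +):
  clockwise couple 92 at a = 11.25: M₀a(2L − a)/(2EI) = 7116/EI
Flexibility coefficient — unit upward force at Q: δ_{QQ} = L³/(3EI) = 651/EI.
The prop prevents deflection at Q: R_Q = δ_0/δ_{QQ} = 7116/651 = 10.93 kN.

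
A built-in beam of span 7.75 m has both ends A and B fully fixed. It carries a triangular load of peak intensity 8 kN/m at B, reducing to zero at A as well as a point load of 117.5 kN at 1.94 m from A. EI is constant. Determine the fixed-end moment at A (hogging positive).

M_A = 144.1 kN·m

Take the two fixed-end moments M_A, M_B as redundants; the released structure is the simple span AB.
Simple-span end rotations at A and B under the given loads:
  at A: triangular load, peak 8: 7w₀L³/(360EI) = 72.41/EI
  at B: triangular load, peak 8: w₀L³/(45EI) = 82.75/EI
  at A: point load 117.5 at a = 1.94: Pab(L + b)/(6LEI) = 386.2/EI
  at B: point load 117.5 at a = 1.94: Pab(L + a)/(6LEI) = 276/EI
  θ_A0 = 458.6/EI,  θ_B0 = 358.7/EI
Flexibility coefficients: a unit moment at one end gives L/(3EI) there and L/(6EI) at the far end, so f₁₁ = f₂₂ = 2.583/EI and f₁₂ = f₂₁ = 1.292/EI.
Compatibility — zero rotation at each built-in end:
  2.583 M_A + 1.292 M_B = 458.6
  1.292 M_A + 2.583 M_B = 358.7
Solving the pair gives M_A = 144.1 kN·m and M_B = 66.8 kN·m (hogging).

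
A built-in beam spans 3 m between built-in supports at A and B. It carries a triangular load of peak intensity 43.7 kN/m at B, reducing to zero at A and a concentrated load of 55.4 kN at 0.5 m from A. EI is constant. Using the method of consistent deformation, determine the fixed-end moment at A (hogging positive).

Take the two fixed-end moments M_A, M_B as redundants; the released structure is the simple span AB.
On the primary (simply-supported) span, the end slopes from the loading are:
  at A: triangular load, peak 43.7: 7w₀L³/(360EI) = 22.94/EI
  at B: triangular load, peak 43.7: w₀L³/(45EI) = 26.22/EI
  at A: point load 55.4 at a = 0.5: Pab(L + b)/(6LEI) = 21.16/EI
  at B: point load 55.4 at a = 0.5: Pab(L + a)/(6LEI) = 13.47/EI
  θ_A0 = 44.1/EI,  θ_B0 = 39.69/EI
Flexibility coefficients: a unit moment at one end gives L/(3EI) there and L/(6EI) at the far end, so f₁₁ = f₂₂ = 1/EI and f₁₂ = f₂₁ = 0.5/EI.
Compatibility — zero rotation at each built-in end:
  1 M_A + 0.5 M_B = 44.1
  0.5 M_A + 1 M_B = 39.69
Solving the pair gives M_A = 32.35 kN·m and M_B = 23.51 kN·m (hogging).

M_A = 32.35 kN·m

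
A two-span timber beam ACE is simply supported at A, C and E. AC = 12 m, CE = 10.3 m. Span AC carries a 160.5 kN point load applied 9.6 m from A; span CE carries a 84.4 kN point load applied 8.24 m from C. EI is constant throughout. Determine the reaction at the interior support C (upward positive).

R_C = 179.2 kN

Release continuity at C by inserting a hinge; the redundant is the internal moment M_C. The primary structure is two simply-supported spans AC and CE.
End slopes at the hinge C, treating each span as simply supported:
  span AC: point load 160.5 at a = 9.6: Pab(L + a)/(6LEI) = 1109/EI
  span CE: point load 84.4 at a = 8.24: Pab(L + b)/(6LEI) = 286.5/EI
  relative rotation θ_0 = (1109 + 286.5)/EI = 1396/EI
A unit hogging moment at C produces rotation L₁/(3EI) + L₂/(3EI) = 7.433/EI.
Compatibility: M_C·(L₁+L₂)/(3EI) = θ_0, giving M_C = 187.8 kN·m (hogging).
Span AC, ΣM about A with M_C applied at C: R_C^{AC}·12 = 1541 + 187.8, so R_C^{AC} = 144 kN and R_A = 160.5 − 144 = 16.45 kN.
Span CE, ΣM about E: R_C^{CE}·10.3 = 173.9 + 187.8, so R_C^{CE} = 35.11 kN and R_E = 84.4 − 35.11 = 49.29 kN.
R_C = 144 + 35.11 = 179.2 kN.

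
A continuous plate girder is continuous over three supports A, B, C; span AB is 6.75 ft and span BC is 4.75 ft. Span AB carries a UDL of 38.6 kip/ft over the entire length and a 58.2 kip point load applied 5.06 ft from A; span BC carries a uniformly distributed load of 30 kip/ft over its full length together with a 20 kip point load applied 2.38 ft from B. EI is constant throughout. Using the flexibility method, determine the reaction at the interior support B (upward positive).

R_B = 330.2 kip

Release continuity at B by inserting a hinge; the redundant is the internal moment M_B. The primary structure is two simply-supported spans AB and BC.
Rotations at B on the released spans (each span's end-slope, ×1/EI):
  span AB: UDL 38.6: wL³/(24EI) = 494.6/EI
  span AB: point load 58.2 at a = 5.06: Pab(L + a)/(6LEI) = 145.1/EI
  span BC: UDL 30: wL³/(24EI) = 134/EI
  span BC: point load 20 at a = 2.38: Pab(L + b)/(6LEI) = 28.18/EI
  relative rotation θ_0 = (639.8 + 162.1)/EI = 801.9/EI
A unit hogging moment at B produces rotation L₁/(3EI) + L₂/(3EI) = 3.833/EI.
Slope continuity at B: θ_0 = M_B·3.833/EI, so M_B = 801.9/3.833 = 209.2 kip·ft (hogging).
Span AB, ΣM about A with M_B applied at B: R_B^{AB}·6.75 = 1174 + 209.2, so R_B^{AB} = 204.9 kip and R_A = 318.8 − 204.9 = 113.9 kip.
Span BC, ΣM about C: R_B^{BC}·4.75 = 385.8 + 209.2, so R_B^{BC} = 125.3 kip and R_C = 162.5 − 125.3 = 37.23 kip.
R_B = 204.9 + 125.3 = 330.2 kip.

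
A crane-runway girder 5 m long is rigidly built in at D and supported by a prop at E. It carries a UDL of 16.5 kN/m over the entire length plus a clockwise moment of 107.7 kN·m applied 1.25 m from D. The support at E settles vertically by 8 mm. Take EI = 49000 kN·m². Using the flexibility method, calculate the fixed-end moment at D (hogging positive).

Choose R_E as the redundant. The primary structure is the cantilever fixed at D.
Downward deflection at the released point E due to the loads:
  UDL 16.5: wL⁴/(8EI) = 1289/EI
  clockwise couple 107.7 at a = 1.25: M₀a(2L − a)/(2EI) = 589/EI
  δ_0 = 1878/EI
Flexibility coefficient — unit upward force at E: δ_{EE} = L³/(3EI) = 41.67/EI.
With EI = 49000 kN·m²: δ_0 = 0.038327 m and δ_{EE} = 0.00085 m/kN.
Compatibility — the beam at E must follow the support down by 0.008 m: δ_0 − R_E·δ_{EE} = 0.008, so R_E = (0.038327 − 0.008)/0.00085 = 35.67 kN.
Moment equilibrium about D: M_D = Σ(load moments about D) − R_E·L = 313.9 − 35.67×5 = 135.6 kN·m.

M_D = 135.6 kN·m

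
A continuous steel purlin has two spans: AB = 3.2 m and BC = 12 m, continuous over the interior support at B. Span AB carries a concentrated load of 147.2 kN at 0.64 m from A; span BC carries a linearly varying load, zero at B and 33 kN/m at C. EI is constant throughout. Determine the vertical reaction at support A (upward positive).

R_A = 46.4 kN

Insert a hinge at B; M_B is the redundant, and each span becomes simply supported.
Discontinuity in slope at B on the released structure — sum the simple-span end rotations:
  span AB: point load 147.2 at a = 0.64: Pab(L + a)/(6LEI) = 48.23/EI
  span BC: triangular load, peak 33: 7w₀L³/(360EI) = 1109/EI
  relative rotation θ_0 = (48.23 + 1109)/EI = 1157/EI
A unit hogging moment at B produces rotation L₁/(3EI) + L₂/(3EI) = 5.067/EI.
Slope continuity at B: θ_0 = M_B·5.067/EI, so M_B = 1157/5.067 = 228.4 kN·m (hogging).
Span AB, ΣM about A with M_B applied at B: R_B^{AB}·3.2 = 94.21 + 228.4, so R_B^{AB} = 100.8 kN and R_A = 147.2 − 100.8 = 46.4 kN.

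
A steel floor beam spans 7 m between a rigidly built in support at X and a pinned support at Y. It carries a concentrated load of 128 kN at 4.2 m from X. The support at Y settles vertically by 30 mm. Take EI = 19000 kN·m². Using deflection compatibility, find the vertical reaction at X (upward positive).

Take the reaction at Y as the redundant and release it; the primary structure is a cantilever fixed at X.
Deflection at Y on the released cantilever, summing each load's contribution:
  point load 128 at a = 4.2: Pa²(3L − a)/(6EI) = 6322/EI
Flexibility coefficient — unit upward force at Y: δ_{YY} = L³/(3EI) = 114.3/EI.
With EI = 19000 kN·m²: δ_0 = 0.33275 m and δ_{YY} = 0.006018 m/kN.
Compatibility — the beam at Y must follow the support down by 0.03 m: δ_0 − R_Y·δ_{YY} = 0.03, so R_Y = (0.33275 − 0.03)/0.006018 = 50.31 kN.
Vertical equilibrium: R_X = ΣP − R_Y = 128 − 50.31 = 77.69 kN.

R_X = 77.69 kN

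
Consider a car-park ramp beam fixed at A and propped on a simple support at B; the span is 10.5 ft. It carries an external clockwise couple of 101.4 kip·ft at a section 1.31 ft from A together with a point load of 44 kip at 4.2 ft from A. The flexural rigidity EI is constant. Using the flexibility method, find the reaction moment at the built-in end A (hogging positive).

M_A = 154.5 kip·ft

Remove the prop at B; the released (primary) structure is a cantilever built in at A.
Primary-structure tip deflection at B by superposition:
  clockwise couple 101.4 at a = 1.31: M₀a(2L − a)/(2EI) = 1308/EI
  point load 44 at a = 4.2: Pa²(3L − a)/(6EI) = 3532/EI
  δ_0 = 4839/EI
Tip deflection under a unit load at B: L³/(3EI) = 385.9/EI.
The prop prevents deflection at B: R_B = δ_0/δ_{BB} = 4839/385.9 = 12.54 kip.
Moment equilibrium about A: M_A = Σ(load moments about A) − R_B·L = 286.2 − 12.54×10.5 = 154.5 kip·ft.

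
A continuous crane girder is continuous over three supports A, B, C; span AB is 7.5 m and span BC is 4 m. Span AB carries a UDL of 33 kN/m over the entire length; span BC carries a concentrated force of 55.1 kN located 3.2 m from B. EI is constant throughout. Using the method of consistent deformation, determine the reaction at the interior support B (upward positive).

R_B = 195.6 kN

Release continuity at B by inserting a hinge; the redundant is the internal moment M_B. The primary structure is two simply-supported spans AB and BC.
Rotations at B on the released spans (each span's end-slope, ×1/EI):
  span AB: UDL 33: wL³/(24EI) = 580.1/EI
  span BC: point load 55.1 at a = 3.2: Pab(L + b)/(6LEI) = 28.21/EI
  relative rotation θ_0 = (580.1 + 28.21)/EI = 608.3/EI
A unit hogging moment at B produces rotation L₁/(3EI) + L₂/(3EI) = 3.833/EI.
Slope continuity at B: θ_0 = M_B·3.833/EI, so M_B = 608.3/3.833 = 158.7 kN·m (hogging).
Span AB, ΣM about A with M_B applied at B: R_B^{AB}·7.5 = 928.1 + 158.7, so R_B^{AB} = 144.9 kN and R_A = 247.5 − 144.9 = 102.6 kN.
Span BC, ΣM about C: R_B^{BC}·4 = 44.08 + 158.7, so R_B^{BC} = 50.69 kN and R_C = 55.1 − 50.69 = 4.409 kN.
R_B = 144.9 + 50.69 = 195.6 kN.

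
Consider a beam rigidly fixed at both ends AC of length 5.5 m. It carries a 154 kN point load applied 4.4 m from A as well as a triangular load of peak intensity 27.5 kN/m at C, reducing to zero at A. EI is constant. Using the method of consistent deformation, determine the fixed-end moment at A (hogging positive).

Take the two fixed-end moments M_A, M_C as redundants; the released structure is the simple span AC.
End rotations of the released simple span under the applied load (×1/EI):
  at A: point load 154 at a = 4.4: Pab(L + b)/(6LEI) = 149.1/EI
  at C: point load 154 at a = 4.4: Pab(L + a)/(6LEI) = 223.6/EI
  at A: triangular load, peak 27.5: 7w₀L³/(360EI) = 88.96/EI
  at C: triangular load, peak 27.5: w₀L³/(45EI) = 101.7/EI
  θ_A0 = 238/EI,  θ_C0 = 325.3/EI
Flexibility coefficients: a unit moment at one end gives L/(3EI) there and L/(6EI) at the far end, so f₁₁ = f₂₂ = 1.833/EI and f₁₂ = f₂₁ = 0.9167/EI.
Compatibility — zero rotation at each built-in end:
  1.833 M_A + 0.9167 M_C = 238
  0.9167 M_A + 1.833 M_C = 325.3
Solving the pair gives M_A = 54.83 kN·m and M_C = 150 kN·m (hogging).

M_A = 54.83 kN·m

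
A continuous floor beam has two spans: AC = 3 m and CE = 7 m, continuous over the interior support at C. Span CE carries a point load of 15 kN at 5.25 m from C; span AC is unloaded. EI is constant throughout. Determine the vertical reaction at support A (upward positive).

Release continuity at C by inserting a hinge; the redundant is the internal moment M_C. The primary structure is two simply-supported spans AC and CE.
Rotations at C on the released spans (each span's end-slope, ×1/EI):
  span CE: point load 15 at a = 5.25: Pab(L + b)/(6LEI) = 28.71/EI
  relative rotation θ_0 = (0 + 28.71)/EI = 28.71/EI
A unit hogging moment at C produces rotation L₁/(3EI) + L₂/(3EI) = 3.333/EI.
Compatibility: M_C·(L₁+L₂)/(3EI) = θ_0, giving M_C = 8.613 kN·m (hogging).
Span AC, ΣM about A with M_C applied at C: R_C^{AC}·3 = 0 + 8.613, so R_C^{AC} = 2.871 kN and R_A = 0 − 2.871 = -2.871 kN.

R_A = -2.871 kN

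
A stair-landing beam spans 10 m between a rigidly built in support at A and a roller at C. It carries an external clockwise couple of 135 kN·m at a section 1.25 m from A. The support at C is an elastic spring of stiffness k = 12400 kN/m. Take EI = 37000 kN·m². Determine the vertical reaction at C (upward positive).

R_C = 4.704 kN

Remove the prop at C; the released (primary) structure is a cantilever built in at A.
Free-end deflection of the primary structure under the applied loading (downward +):
  clockwise couple 135 at a = 1.25: M₀a(2L − a)/(2EI) = 1582/EI
Tip deflection under a unit load at C: L³/(3EI) = 333.3/EI.
With EI = 37000 kN·m²: δ_0 = 0.042758 m and δ_{CC} = 0.009009 m/kN.
Compatibility — the spring shortens by R_C/k under the reaction it provides: δ_0 − R_C·δ_{CC} = R_C/k. With 1/k = 0.000081 m/kN, R_C = δ_0 / (δ_{CC} + 1/k) = 0.042758 / (0.009009 + 0.000081) = 4.704 kN.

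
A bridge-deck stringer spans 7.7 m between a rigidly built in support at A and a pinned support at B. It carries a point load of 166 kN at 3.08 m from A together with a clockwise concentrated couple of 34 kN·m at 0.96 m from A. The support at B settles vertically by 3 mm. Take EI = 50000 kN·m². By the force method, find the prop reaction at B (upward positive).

R_B = 35.09 kN

Take the reaction at B as the redundant and release it; the primary structure is a cantilever fixed at A.
Free-end deflection of the primary structure under the applied loading (downward +):
  point load 166 at a = 3.08: Pa²(3L − a)/(6EI) = 5254/EI
  clockwise couple 34 at a = 0.96: M₀a(2L − a)/(2EI) = 235.7/EI
  δ_0 = 5490/EI
Flexibility coefficient — unit upward force at B: δ_{BB} = L³/(3EI) = 152.2/EI.
With EI = 50000 kN·m²: δ_0 = 0.1098 m and δ_{BB} = 0.003044 m/kN.
Compatibility — the beam at B must follow the support down by 0.003 m: δ_0 − R_B·δ_{BB} = 0.003, so R_B = (0.1098 − 0.003)/0.003044 = 35.09 kN.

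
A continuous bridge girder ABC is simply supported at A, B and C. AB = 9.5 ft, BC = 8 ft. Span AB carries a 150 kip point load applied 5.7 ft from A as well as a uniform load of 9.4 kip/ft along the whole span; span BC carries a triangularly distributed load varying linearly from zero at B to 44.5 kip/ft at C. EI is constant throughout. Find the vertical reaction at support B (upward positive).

Release continuity at B by inserting a hinge; the redundant is the internal moment M_B. The primary structure is two simply-supported spans AB and BC.
Rotations at B on the released spans (each span's end-slope, ×1/EI):
  span AB: point load 150 at a = 5.7: Pab(L + a)/(6LEI) = 866.4/EI
  span AB: UDL 9.4: wL³/(24EI) = 335.8/EI
  span BC: triangular load, peak 44.5: 7w₀L³/(360EI) = 443/EI
  relative rotation θ_0 = (1202 + 443)/EI = 1645/EI
A unit hogging moment at B produces rotation L₁/(3EI) + L₂/(3EI) = 5.833/EI.
Compatibility: M_B·(L₁+L₂)/(3EI) = θ_0, giving M_B = 282 kip·ft (hogging).
Span AB, ΣM about A with M_B applied at B: R_B^{AB}·9.5 = 1279 + 282, so R_B^{AB} = 164.3 kip and R_A = 239.3 − 164.3 = 74.96 kip.
Span BC, ΣM about C: R_B^{BC}·8 = 474.7 + 282, so R_B^{BC} = 94.59 kip and R_C = 178 − 94.59 = 83.41 kip.
R_B = 164.3 + 94.59 = 258.9 kip.

R_B = 258.9 kip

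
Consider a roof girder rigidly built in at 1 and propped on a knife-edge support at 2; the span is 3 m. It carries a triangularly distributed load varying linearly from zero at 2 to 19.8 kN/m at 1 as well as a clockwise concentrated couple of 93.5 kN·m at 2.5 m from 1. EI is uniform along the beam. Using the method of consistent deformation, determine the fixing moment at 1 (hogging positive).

Take the reaction at 2 as the redundant and release it; the primary structure is a cantilever fixed at 1.
Free-end deflection of the primary structure under the applied loading (downward +):
  triangular load, peak 19.8 at the fixed end: w₀L⁴/(30EI) = 53.46/EI
  clockwise couple 93.5 at a = 2.5: M₀a(2L − a)/(2EI) = 409.1/EI
  δ_0 = 462.5/EI
Flexibility coefficient — unit upward force at 2: δ_{22} = L³/(3EI) = 9/EI.
Compatibility at 2: δ_0 − R_2·δ_{22} = 0, so R_2 = 462.5/9 = 51.39 kN.
Moment equilibrium about 1: M_1 = Σ(load moments about 1) − R_2·L = 123.2 − 51.39×3 = -30.97 kN·m.

M_1 = -30.97 kN·m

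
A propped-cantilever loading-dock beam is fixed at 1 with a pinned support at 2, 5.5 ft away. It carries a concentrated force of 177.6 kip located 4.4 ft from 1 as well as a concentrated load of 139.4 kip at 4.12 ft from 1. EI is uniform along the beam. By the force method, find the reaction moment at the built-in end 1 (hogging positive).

Choose R_2 as the redundant. The primary structure is the cantilever fixed at 1.
Primary-structure tip deflection at 2 by superposition:
  point load 177.6 at a = 4.4: Pa²(3L − a)/(6EI) = 6934/EI
  point load 139.4 at a = 4.12: Pa²(3L − a)/(6EI) = 4882/EI
  δ_0 = 11816/EI
Flexibility coefficient — unit upward force at 2: δ_{22} = L³/(3EI) = 55.46/EI.
Compatibility at 2: δ_0 − R_2·δ_{22} = 0, so R_2 = 11816/55.46 = 213.1 kip.
Moment equilibrium about 1: M_1 = Σ(load moments about 1) − R_2·L = 1356 − 213.1×5.5 = 183.9 kip·ft.

M_1 = 183.9 kip·ft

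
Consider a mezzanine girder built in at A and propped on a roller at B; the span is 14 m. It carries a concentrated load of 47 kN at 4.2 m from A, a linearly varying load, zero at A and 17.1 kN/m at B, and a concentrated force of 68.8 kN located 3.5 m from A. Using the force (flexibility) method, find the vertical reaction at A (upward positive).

R_A = 158 kN

Take the reaction at B as the redundant and release it; the primary structure is a cantilever fixed at A.
Deflection at B on the released cantilever, summing each load's contribution:
  point load 47 at a = 4.2: Pa²(3L − a)/(6EI) = 5223/EI
  triangular load, peak 17.1 at the free end: 11w₀L⁴/(120EI) = 60217/EI
  point load 68.8 at a = 3.5: Pa²(3L − a)/(6EI) = 5408/EI
  δ_0 = 70848/EI
Flexibility coefficient — unit upward force at B: δ_{BB} = L³/(3EI) = 914.7/EI.
Compatibility at B: δ_0 − R_B·δ_{BB} = 0, so R_B = 70848/914.7 = 77.46 kN.
Vertical equilibrium: R_A = ΣP − R_B = 235.5 − 77.46 = 158 kN.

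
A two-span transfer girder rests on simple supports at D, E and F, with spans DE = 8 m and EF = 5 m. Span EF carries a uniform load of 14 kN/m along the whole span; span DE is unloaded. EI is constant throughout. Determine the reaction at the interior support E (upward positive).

Take M_E as the redundant. Released structure: two simple spans DE and EF with a hinge at E.
Rotations at E on the released spans (each span's end-slope, ×1/EI):
  span EF: UDL 14: wL³/(24EI) = 72.92/EI
  relative rotation θ_0 = (0 + 72.92)/EI = 72.92/EI
A unit hogging moment at E produces rotation L₁/(3EI) + L₂/(3EI) = 4.333/EI.
Compatibility: M_E·(L₁+L₂)/(3EI) = θ_0, giving M_E = 16.83 kN·m (hogging).
Span DE, ΣM about D with M_E applied at E: R_E^{DE}·8 = 0 + 16.83, so R_E^{DE} = 2.103 kN and R_D = 0 − 2.103 = -2.103 kN.
Span EF, ΣM about F: R_E^{EF}·5 = 175 + 16.83, so R_E^{EF} = 38.37 kN and R_F = 70 − 38.37 = 31.63 kN.
R_E = 2.103 + 38.37 = 40.47 kN.

R_E = 40.47 kN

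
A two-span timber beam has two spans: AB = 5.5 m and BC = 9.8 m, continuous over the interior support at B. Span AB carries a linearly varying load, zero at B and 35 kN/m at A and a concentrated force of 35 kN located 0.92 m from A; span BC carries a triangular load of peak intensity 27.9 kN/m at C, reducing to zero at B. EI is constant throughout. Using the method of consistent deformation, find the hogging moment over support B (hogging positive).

Take M_B as the redundant. Released structure: two simple spans AB and BC with a hinge at B.
End slopes at the hinge B, treating each span as simply supported:
  span AB: triangular load, peak 35: 7w₀L³/(360EI) = 113.2/EI
  span AB: point load 35 at a = 0.92: Pab(L + a)/(6LEI) = 28.69/EI
  span BC: triangular load, peak 27.9: 7w₀L³/(360EI) = 510.6/EI
  relative rotation θ_0 = (141.9 + 510.6)/EI = 652.5/EI
A unit hogging moment at B produces rotation L₁/(3EI) + L₂/(3EI) = 5.1/EI.
Slope continuity at B: θ_0 = M_B·5.1/EI, so M_B = 652.5/5.1 = 127.9 kN·m (hogging).

M_B = 127.9 kN·m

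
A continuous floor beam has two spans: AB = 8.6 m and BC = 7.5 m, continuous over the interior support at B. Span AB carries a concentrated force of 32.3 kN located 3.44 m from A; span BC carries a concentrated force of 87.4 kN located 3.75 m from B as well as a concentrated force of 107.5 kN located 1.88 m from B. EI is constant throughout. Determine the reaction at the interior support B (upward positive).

Release continuity at B by inserting a hinge; the redundant is the internal moment M_B. The primary structure is two simply-supported spans AB and BC.
Discontinuity in slope at B on the released structure — sum the simple-span end rotations:
  span AB: point load 32.3 at a = 3.44: Pab(L + a)/(6LEI) = 133.8/EI
  span BC: point load 87.4 at a = 3.75: Pab(L + b)/(6LEI) = 307.3/EI
  span BC: point load 107.5 at a = 1.88: Pab(L + b)/(6LEI) = 331.1/EI
  relative rotation θ_0 = (133.8 + 638.4)/EI = 772.2/EI
A unit hogging moment at B produces rotation L₁/(3EI) + L₂/(3EI) = 5.367/EI.
Compatibility: M_B·(L₁+L₂)/(3EI) = θ_0, giving M_B = 143.9 kN·m (hogging).
Span AB, ΣM about A with M_B applied at B: R_B^{AB}·8.6 = 111.1 + 143.9, so R_B^{AB} = 29.65 kN and R_A = 32.3 − 29.65 = 2.649 kN.
Span BC, ΣM about C: R_B^{BC}·7.5 = 931.9 + 143.9, so R_B^{BC} = 143.4 kN and R_C = 194.9 − 143.4 = 51.46 kN.
R_B = 29.65 + 143.4 = 173.1 kN.

R_B = 173.1 kN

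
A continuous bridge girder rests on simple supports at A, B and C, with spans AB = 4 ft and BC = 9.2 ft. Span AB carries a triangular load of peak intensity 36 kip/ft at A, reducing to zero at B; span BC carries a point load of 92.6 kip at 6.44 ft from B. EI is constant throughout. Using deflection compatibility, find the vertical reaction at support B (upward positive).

R_B = 84.5 kip

Insert a hinge at B; M_B is the redundant, and each span becomes simply supported.
Discontinuity in slope at B on the released structure — sum the simple-span end rotations:
  span AB: triangular load, peak 36: 7w₀L³/(360EI) = 44.8/EI
  span BC: point load 92.6 at a = 6.44: Pab(L + b)/(6LEI) = 356.6/EI
  relative rotation θ_0 = (44.8 + 356.6)/EI = 401.4/EI
A unit hogging moment at B produces rotation L₁/(3EI) + L₂/(3EI) = 4.4/EI.
Slope continuity at B: θ_0 = M_B·4.4/EI, so M_B = 401.4/4.4 = 91.23 kip·ft (hogging).
Span AB, ΣM about A with M_B applied at B: R_B^{AB}·4 = 96 + 91.23, so R_B^{AB} = 46.81 kip and R_A = 72 − 46.81 = 25.19 kip.
Span BC, ΣM about C: R_B^{BC}·9.2 = 255.6 + 91.23, so R_B^{BC} = 37.7 kip and R_C = 92.6 − 37.7 = 54.9 kip.
R_B = 46.81 + 37.7 = 84.5 kip.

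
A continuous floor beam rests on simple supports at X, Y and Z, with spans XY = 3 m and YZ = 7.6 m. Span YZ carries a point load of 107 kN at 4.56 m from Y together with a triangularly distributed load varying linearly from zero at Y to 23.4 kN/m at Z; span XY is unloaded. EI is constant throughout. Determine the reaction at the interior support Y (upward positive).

R_Y = 144.3 kN

Insert a hinge at Y; M_Y is the redundant, and each span becomes simply supported.
Discontinuity in slope at Y on the released structure — sum the simple-span end rotations:
  span YZ: point load 107 at a = 4.56: Pab(L + b)/(6LEI) = 346.1/EI
  span YZ: triangular load, peak 23.4: 7w₀L³/(360EI) = 199.7/EI
  relative rotation θ_0 = (0 + 545.8)/EI = 545.8/EI
A unit hogging moment at Y produces rotation L₁/(3EI) + L₂/(3EI) = 3.533/EI.
Compatibility: M_Y·(L₁+L₂)/(3EI) = θ_0, giving M_Y = 154.5 kN·m (hogging).
Span XY, ΣM about X with M_Y applied at Y: R_Y^{XY}·3 = 0 + 154.5, so R_Y^{XY} = 51.49 kN and R_X = 0 − 51.49 = -51.49 kN.
Span YZ, ΣM about Z: R_Y^{YZ}·7.6 = 550.5 + 154.5, so R_Y^{YZ} = 92.77 kN and R_Z = 195.9 − 92.77 = 103.2 kN.
R_Y = 51.49 + 92.77 = 144.3 kN.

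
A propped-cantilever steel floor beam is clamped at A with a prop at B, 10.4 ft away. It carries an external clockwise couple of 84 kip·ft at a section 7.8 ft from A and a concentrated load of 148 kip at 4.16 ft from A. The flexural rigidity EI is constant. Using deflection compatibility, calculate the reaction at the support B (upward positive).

Release the roller at B. Primary structure: cantilever fixed at A.
Downward deflection at the released point B due to the loads:
  clockwise couple 84 at a = 7.8: M₀a(2L − a)/(2EI) = 4259/EI
  point load 148 at a = 4.16: Pa²(3L − a)/(6EI) = 11543/EI
  δ_0 = 15801/EI
Tip deflection under a unit load at B: L³/(3EI) = 375/EI.
The prop prevents deflection at B: R_B = δ_0/δ_{BB} = 15801/375 = 42.14 kip.

R_B = 42.14 kip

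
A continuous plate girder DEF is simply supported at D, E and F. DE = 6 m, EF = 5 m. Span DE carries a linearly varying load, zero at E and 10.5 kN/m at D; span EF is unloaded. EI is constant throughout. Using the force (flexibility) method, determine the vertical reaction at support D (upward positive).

R_D = 19 kN

Release continuity at E by inserting a hinge; the redundant is the internal moment M_E. The primary structure is two simply-supported spans DE and EF.
Discontinuity in slope at E on the released structure — sum the simple-span end rotations:
  span DE: triangular load, peak 10.5: 7w₀L³/(360EI) = 44.1/EI
  relative rotation θ_0 = (44.1 + 0)/EI = 44.1/EI
A unit hogging moment at E produces rotation L₁/(3EI) + L₂/(3EI) = 3.667/EI.
Compatibility: M_E·(L₁+L₂)/(3EI) = θ_0, giving M_E = 12.03 kN·m (hogging).
Span DE, ΣM about D with M_E applied at E: R_E^{DE}·6 = 63 + 12.03, so R_E^{DE} = 12.5 kN and R_D = 31.5 − 12.5 = 19 kN.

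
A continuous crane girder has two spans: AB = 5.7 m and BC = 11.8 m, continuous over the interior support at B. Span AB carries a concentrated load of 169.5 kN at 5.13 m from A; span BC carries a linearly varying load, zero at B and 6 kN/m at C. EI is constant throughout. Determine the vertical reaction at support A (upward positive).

Release continuity at B by inserting a hinge; the redundant is the internal moment M_B. The primary structure is two simply-supported spans AB and BC.
Discontinuity in slope at B on the released structure — sum the simple-span end rotations:
  span AB: point load 169.5 at a = 5.13: Pab(L + a)/(6LEI) = 157/EI
  span BC: triangular load, peak 6: 7w₀L³/(360EI) = 191.7/EI
  relative rotation θ_0 = (157 + 191.7)/EI = 348.6/EI
A unit hogging moment at B produces rotation L₁/(3EI) + L₂/(3EI) = 5.833/EI.
Slope continuity at B: θ_0 = M_B·5.833/EI, so M_B = 348.6/5.833 = 59.77 kN·m (hogging).
Span AB, ΣM about A with M_B applied at B: R_B^{AB}·5.7 = 869.5 + 59.77, so R_B^{AB} = 163 kN and R_A = 169.5 − 163 = 6.465 kN.

R_A = 6.465 kN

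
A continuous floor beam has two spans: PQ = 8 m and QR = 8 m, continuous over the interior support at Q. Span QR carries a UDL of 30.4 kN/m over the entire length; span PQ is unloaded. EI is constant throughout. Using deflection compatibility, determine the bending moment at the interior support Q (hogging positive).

M_Q = 121.6 kN·m

Take M_Q as the redundant. Released structure: two simple spans PQ and QR with a hinge at Q.
Rotations at Q on the released spans (each span's end-slope, ×1/EI):
  span QR: UDL 30.4: wL³/(24EI) = 648.5/EI
  relative rotation θ_0 = (0 + 648.5)/EI = 648.5/EI
A unit hogging moment at Q produces rotation L₁/(3EI) + L₂/(3EI) = 5.333/EI.
Compatibility: M_Q·(L₁+L₂)/(3EI) = θ_0, giving M_Q = 121.6 kN·m (hogging).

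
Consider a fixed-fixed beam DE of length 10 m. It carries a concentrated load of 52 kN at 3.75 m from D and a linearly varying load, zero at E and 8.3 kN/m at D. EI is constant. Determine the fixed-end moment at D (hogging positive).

Take the two fixed-end moments M_D, M_E as redundants; the released structure is the simple span DE.
On the primary (simply-supported) span, the end slopes from the loading are:
  at D: point load 52 at a = 3.75: Pab(L + b)/(6LEI) = 330.1/EI
  at E: point load 52 at a = 3.75: Pab(L + a)/(6LEI) = 279.3/EI
  at D: triangular load, peak 8.3: w₀L³/(45EI) = 184.4/EI
  at E: triangular load, peak 8.3: 7w₀L³/(360EI) = 161.4/EI
  θ_D0 = 514.5/EI,  θ_E0 = 440.7/EI
Flexibility coefficients: a unit moment at one end gives L/(3EI) there and L/(6EI) at the far end, so f₁₁ = f₂₂ = 3.333/EI and f₁₂ = f₂₁ = 1.667/EI.
Compatibility — zero rotation at each built-in end:
  3.333 M_D + 1.667 M_E = 514.5
  1.667 M_D + 3.333 M_E = 440.7
Solving the pair gives M_D = 117.7 kN·m and M_E = 73.37 kN·m (hogging).

M_D = 117.7 kN·m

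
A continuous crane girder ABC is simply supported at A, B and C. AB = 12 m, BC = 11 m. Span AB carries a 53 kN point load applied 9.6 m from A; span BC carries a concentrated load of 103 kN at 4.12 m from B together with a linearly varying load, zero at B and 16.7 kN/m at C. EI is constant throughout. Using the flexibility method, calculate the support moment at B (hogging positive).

M_B = 207.3 kN·m

Take M_B as the redundant. Released structure: two simple spans AB and BC with a hinge at B.
Rotations at B on the released spans (each span's end-slope, ×1/EI):
  span AB: point load 53 at a = 9.6: Pab(L + a)/(6LEI) = 366.3/EI
  span BC: point load 103 at a = 4.12: Pab(L + b)/(6LEI) = 790.9/EI
  span BC: triangular load, peak 16.7: 7w₀L³/(360EI) = 432.2/EI
  relative rotation θ_0 = (366.3 + 1223)/EI = 1589/EI
A unit hogging moment at B produces rotation L₁/(3EI) + L₂/(3EI) = 7.667/EI.
Compatibility: M_B·(L₁+L₂)/(3EI) = θ_0, giving M_B = 207.3 kN·m (hogging).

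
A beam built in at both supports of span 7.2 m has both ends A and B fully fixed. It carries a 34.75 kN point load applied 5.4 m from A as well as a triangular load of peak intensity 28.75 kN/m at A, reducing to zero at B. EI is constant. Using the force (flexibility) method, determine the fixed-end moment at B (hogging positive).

M_B = 84.86 kN·m

Release both end moments; the primary structure is a simply-supported span AB with redundants M_A and M_B.
Simple-span end rotations at A and B under the given loads:
  at A: point load 34.75 at a = 5.4: Pab(L + b)/(6LEI) = 70.37/EI
  at B: point load 34.75 at a = 5.4: Pab(L + a)/(6LEI) = 98.52/EI
  at A: triangular load, peak 28.75: w₀L³/(45EI) = 238.5/EI
  at B: triangular load, peak 28.75: 7w₀L³/(360EI) = 208.7/EI
  θ_A0 = 308.8/EI,  θ_B0 = 307.2/EI
Flexibility coefficients: a unit moment at one end gives L/(3EI) there and L/(6EI) at the far end, so f₁₁ = f₂₂ = 2.4/EI and f₁₂ = f₂₁ = 1.2/EI.
Compatibility — zero rotation at each built-in end:
  2.4 M_A + 1.2 M_B = 308.8
  1.2 M_A + 2.4 M_B = 307.2
Solving the pair gives M_A = 86.25 kN·m and M_B = 84.86 kN·m (hogging).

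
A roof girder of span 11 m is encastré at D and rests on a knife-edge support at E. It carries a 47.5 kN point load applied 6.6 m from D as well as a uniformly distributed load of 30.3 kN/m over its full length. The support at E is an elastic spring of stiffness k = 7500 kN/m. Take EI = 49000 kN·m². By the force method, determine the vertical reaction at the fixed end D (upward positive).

Choose R_E as the redundant. The primary structure is the cantilever fixed at D.
Free-end deflection of the primary structure under the applied loading (downward +):
  point load 47.5 at a = 6.6: Pa²(3L − a)/(6EI) = 9104/EI
  UDL 30.3: wL⁴/(8EI) = 55453/EI
  δ_0 = 64557/EI
Flexibility coefficient — unit upward force at E: δ_{EE} = L³/(3EI) = 443.7/EI.
With EI = 49000 kN·m²: δ_0 = 1.3175 m and δ_{EE} = 0.009054 m/kN.
Compatibility — the spring shortens by R_E/k under the reaction it provides: δ_0 − R_E·δ_{EE} = R_E/k. With 1/k = 0.000133 m/kN, R_E = δ_0 / (δ_{EE} + 1/k) = 1.3175 / (0.009054 + 0.000133) = 143.4 kN.
Vertical equilibrium: R_D = ΣP − R_E = 380.8 − 143.4 = 237.4 kN.

R_D = 237.4 kN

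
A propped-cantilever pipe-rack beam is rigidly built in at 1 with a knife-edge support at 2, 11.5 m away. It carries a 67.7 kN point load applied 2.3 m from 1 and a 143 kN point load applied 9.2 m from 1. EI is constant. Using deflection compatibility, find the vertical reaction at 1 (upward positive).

Release the roller at 2. Primary structure: cantilever fixed at 1.
Free-end deflection of the primary structure under the applied loading (downward +):
  point load 67.7 at a = 2.3: Pa²(3L − a)/(6EI) = 1922/EI
  point load 143 at a = 9.2: Pa²(3L − a)/(6EI) = 51037/EI
  δ_0 = 52958/EI
Tip deflection under a unit load at 2: L³/(3EI) = 507/EI.
Compatibility at 2: δ_0 − R_2·δ_{22} = 0, so R_2 = 52958/507 = 104.5 kN.
Vertical equilibrium: R_1 = ΣP − R_2 = 210.7 − 104.5 = 106.2 kN.

R_1 = 106.2 kN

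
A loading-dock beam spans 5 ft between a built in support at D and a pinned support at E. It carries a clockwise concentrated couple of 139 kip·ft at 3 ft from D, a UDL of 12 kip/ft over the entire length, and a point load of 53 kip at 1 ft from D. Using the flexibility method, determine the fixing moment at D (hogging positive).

Remove the prop at E; the released (primary) structure is a cantilever built in at D.
Free-end deflection of the primary structure under the applied loading (downward +):
  clockwise couple 139 at a = 3: M₀a(2L − a)/(2EI) = 1460/EI
  UDL 12: wL⁴/(8EI) = 937.5/EI
  point load 53 at a = 1: Pa²(3L − a)/(6EI) = 123.7/EI
  δ_0 = 2521/EI
Tip deflection under a unit load at E: L³/(3EI) = 41.67/EI.
The prop prevents deflection at E: R_E = δ_0/δ_{EE} = 2521/41.67 = 60.5 kip.
Moment equilibrium about D: M_D = Σ(load moments about D) − R_E·L = 342 − 60.5×5 = 39.52 kip·ft.

M_D = 39.52 kip·ft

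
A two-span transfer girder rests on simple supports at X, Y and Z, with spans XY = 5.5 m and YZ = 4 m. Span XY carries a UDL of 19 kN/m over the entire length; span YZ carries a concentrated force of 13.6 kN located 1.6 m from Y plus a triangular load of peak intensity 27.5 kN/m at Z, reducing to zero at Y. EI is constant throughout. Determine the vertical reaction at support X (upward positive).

Release continuity at Y by inserting a hinge; the redundant is the internal moment M_Y. The primary structure is two simply-supported spans XY and YZ.
Discontinuity in slope at Y on the released structure — sum the simple-span end rotations:
  span XY: UDL 19: wL³/(24EI) = 131.7/EI
  span YZ: point load 13.6 at a = 1.6: Pab(L + b)/(6LEI) = 13.93/EI
  span YZ: triangular load, peak 27.5: 7w₀L³/(360EI) = 34.22/EI
  relative rotation θ_0 = (131.7 + 48.15)/EI = 179.9/EI
A unit hogging moment at Y produces rotation L₁/(3EI) + L₂/(3EI) = 3.167/EI.
Slope continuity at Y: θ_0 = M_Y·3.167/EI, so M_Y = 179.9/3.167 = 56.8 kN·m (hogging).
Span XY, ΣM about X with M_Y applied at Y: R_Y^{XY}·5.5 = 287.4 + 56.8, so R_Y^{XY} = 62.58 kN and R_X = 104.5 − 62.58 = 41.92 kN.

R_X = 41.92 kN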